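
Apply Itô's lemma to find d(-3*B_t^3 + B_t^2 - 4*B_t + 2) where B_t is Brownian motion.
d(-3*B_t^3 + B_t^2 - 4*B_t + 2) = (1 - 9*B_t) dt + (-9*B_t^2 + 2*B_t - 4) dB_t

Itô's formula for f(B_t) gives d f(B_t) = f'(B_t) dB_t + (1/2) f''(B_t) dt. Compute derivatives of f(x) = -3*x^3 + x^2 - 4*x + 2:
  f'(x)  = -9*x^2 + 2*x - 4
  f''(x) = 2 - 18*x
Substitute x = B_t and multiply the f'' term by 1/2:
  drift     = (1/2) * (2 - 18*x) evaluated at B_t = 1 - 9*B_t
  diffusion = (-9*x^2 + 2*x - 4) evaluated at B_t = -9*B_t^2 + 2*B_t - 4
Therefore d(-3*B_t^3 + B_t^2 - 4*B_t + 2) = (1 - 9*B_t) dt + (-9*B_t^2 + 2*B_t - 4) dB_t.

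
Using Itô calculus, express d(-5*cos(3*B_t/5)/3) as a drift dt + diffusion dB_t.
d(-5*cos(3*B_t/5)/3) = (3*cos(3*B_t/5)/10) dt + (sin(3*B_t/5)) dB_t

Itô's formula for f(B_t) gives d f(B_t) = f'(B_t) dB_t + (1/2) f''(B_t) dt. Compute derivatives of f(x) = -5*cos(3*x/5)/3:
  f'(x)  = sin(3*x/5)
  f''(x) = 3*cos(3*x/5)/5
Substitute x = B_t and multiply the f'' term by 1/2:
  drift     = (1/2) * (3*cos(3*x/5)/5) evaluated at B_t = 3*cos(3*B_t/5)/10
  diffusion = (sin(3*x/5)) evaluated at B_t = sin(3*B_t/5)
Therefore d(-5*cos(3*B_t/5)/3) = (3*cos(3*B_t/5)/10) dt + (sin(3*B_t/5)) dB_t.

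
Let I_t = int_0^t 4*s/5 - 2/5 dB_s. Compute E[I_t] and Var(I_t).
E[I_t] = 0; Var(I_t) = 4*t*(4*t^2 - 6*t + 3)/75

The Itô integral of a deterministic integrand f(s) has mean 0 because each increment f(s) * (B_{s+ds} - B_s) has mean 0. By the Itô isometry:
  Var( int_0^t f(s) dB_s ) = E[ (int_0^t f(s) dB_s)^2 ] = int_0^t f(s)^2 ds.
Here f(s) = 4*s/5 - 2/5, so f(s)^2 = 4*(2*s - 1)^2/25. Integrate:
  int_0^t (4*(2*s - 1)^2/25) ds = 4*t*(4*t^2 - 6*t + 3)/75.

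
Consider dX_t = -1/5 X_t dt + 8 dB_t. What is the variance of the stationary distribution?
lim Var(X_t) = 160

The OU SDE dX = -theta X dt + sigma dB admits the integrating factor exp(theta t): d(exp(theta t) X_t) = sigma exp(theta t) dB_t. Integrating from 0 to t gives X_t = x_0 * exp(-theta t) + sigma * int_0^t exp(-theta (t-s)) dB_s for any initial x_0. The Itô integral has variance (by the Itô isometry) sigma^2 * int_0^t exp(-2 theta (t - s)) ds = sigma^2 * (1 - exp(-2 theta t)) / (2 theta), independent of x_0.
With theta = 1/5, sigma = 8:
  Var(X_t) = (8)^2 * (1 - exp(-2*1/5 t)) / (2 * 1/5) = 160 - 160*exp(-2*t/5).
As t -> infinity, exp(-2*1/5 t) -> 0, so the stationary variance is sigma^2 / (2 theta) = 160.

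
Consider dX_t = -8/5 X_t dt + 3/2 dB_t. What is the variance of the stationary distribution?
lim Var(X_t) = 45/64

The OU SDE dX = -theta X dt + sigma dB admits the integrating factor exp(theta t): d(exp(theta t) X_t) = sigma exp(theta t) dB_t. Integrating from 0 to t gives X_t = x_0 * exp(-theta t) + sigma * int_0^t exp(-theta (t-s)) dB_s for any initial x_0. The Itô integral has variance (by the Itô isometry) sigma^2 * int_0^t exp(-2 theta (t - s)) ds = sigma^2 * (1 - exp(-2 theta t)) / (2 theta), independent of x_0.
With theta = 8/5, sigma = 3/2:
  Var(X_t) = (3/2)^2 * (1 - exp(-2*8/5 t)) / (2 * 8/5) = 45/64 - 45*exp(-16*t/5)/64.
As t -> infinity, exp(-2*8/5 t) -> 0, so the stationary variance is sigma^2 / (2 theta) = 45/64.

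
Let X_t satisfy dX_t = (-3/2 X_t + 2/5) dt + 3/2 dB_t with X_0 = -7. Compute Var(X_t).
Var(X_t) = 3/4 - 3*exp(-3*t)/4

The variance V(t) = Var(X_t) satisfies V'(t) = 2 a V(t) + c^2 with V(0) = 0 (drift coefficient is linear in X, diffusion is constant). With a = -3/2, c = 3/2, the solution is
  V(t) = (c^2 / (2 a)) * (exp(2 a t) - 1)
       = ((3/2)^2 / (2*(-3/2))) * (exp((-3) t) - 1)
       = 3/4 - 3*exp(-3*t)/4.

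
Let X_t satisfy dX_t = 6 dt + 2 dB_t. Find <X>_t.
<X>_t = 4*t

For an Itô process dX_t = a(t) dt + b(t) dB_t, the quadratic variation is <X>_t = int_0^t b(s)^2 ds (the drift term does not contribute). Here b(s) = 2, so
  b(s)^2 = 4.
Integrating from 0 to t:
  <X>_t = int_0^t (4) ds = 4*t.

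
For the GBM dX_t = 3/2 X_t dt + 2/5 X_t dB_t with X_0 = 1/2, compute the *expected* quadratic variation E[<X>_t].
E[<X>_t] = exp(79*t/25)/79 - 1/79

<X>_t = int_0^t ((2/5) * X_s)^2 ds. Taking expectation inside the integral: E[<X>_t] = (2/5)^2 * int_0^t E[X_s^2] ds. For GBM, E[X_s^2] = x_0^2 * exp((2 mu + sigma^2) s). Integrating:
  E[<X>_t] = (2/5)^2 * (1/2)^2 * (exp((2*(3/2) + (2/5)^2) t) - 1) / (2*(3/2) + (2/5)^2)
           = (2/5)^2 * (1/2)^2 * (exp((79/25) t) - 1) / (79/25) = exp(79*t/25)/79 - 1/79.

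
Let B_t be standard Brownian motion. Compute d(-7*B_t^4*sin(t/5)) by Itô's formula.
d(-7*B_t^4*sin(t/5)) = (-7*B_t^2*(B_t^2*cos(t/5) + 30*sin(t/5))/5) dt + (-28*B_t^3*sin(t/5)) dB_t

Itô's formula for f(t, x): d f(t, B_t) = (f_t + (1/2) f_xx) dt + f_x dB_t. Compute partials of f(t, x) = -7*x^4*sin(t/5):
  f_t(t,x)  = -7*x^4*cos(t/5)/5
  f_x(t,x)  = -28*x^3*sin(t/5)
  f_xx(t,x) = -84*x^2*sin(t/5)
Assemble drift = f_t + (1/2) f_xx = -7*x^2*(x^2*cos(t/5) + 30*sin(t/5))/5 and diffusion = f_x = -28*x^3*sin(t/5). Substituting x = B_t:
  d(-7*B_t^4*sin(t/5)) = (-7*B_t^2*(B_t^2*cos(t/5) + 30*sin(t/5))/5) dt + (-28*B_t^3*sin(t/5)) dB_t.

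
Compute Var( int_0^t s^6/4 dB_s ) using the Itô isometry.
Var = t^13/208

The Itô integral of a deterministic integrand f(s) has mean 0 because each increment f(s) * (B_{s+ds} - B_s) has mean 0. By the Itô isometry:
  Var( int_0^t f(s) dB_s ) = E[ (int_0^t f(s) dB_s)^2 ] = int_0^t f(s)^2 ds.
Here f(s) = s^6/4, so f(s)^2 = s^12/16. Integrate:
  int_0^t (s^12/16) ds = t^13/208.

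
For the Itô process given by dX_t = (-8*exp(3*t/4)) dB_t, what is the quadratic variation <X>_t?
<X>_t = 128*exp(3*t/2)/3 - 128/3

For an Itô process dX_t = a(t) dt + b(t) dB_t, the quadratic variation is <X>_t = int_0^t b(s)^2 ds (the drift term does not contribute). Here b(s) = -8*exp(3*s/4), so
  b(s)^2 = 64*exp(3*s/2).
Integrating from 0 to t:
  <X>_t = int_0^t (64*exp(3*s/2)) ds = 128*exp(3*t/2)/3 - 128/3.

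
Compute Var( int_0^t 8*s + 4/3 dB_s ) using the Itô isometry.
Var = 16*t*(12*t^2 + 6*t + 1)/9

The Itô integral of a deterministic integrand f(s) has mean 0 because each increment f(s) * (B_{s+ds} - B_s) has mean 0. By the Itô isometry:
  Var( int_0^t f(s) dB_s ) = E[ (int_0^t f(s) dB_s)^2 ] = int_0^t f(s)^2 ds.
Here f(s) = 8*s + 4/3, so f(s)^2 = 16*(6*s + 1)^2/9. Integrate:
  int_0^t (16*(6*s + 1)^2/9) ds = 16*t*(12*t^2 + 6*t + 1)/9.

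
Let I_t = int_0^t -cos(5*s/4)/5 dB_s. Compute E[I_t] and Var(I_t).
E[I_t] = 0; Var(I_t) = t/50 + sin(5*t/2)/125

The Itô integral of a deterministic integrand f(s) has mean 0 because each increment f(s) * (B_{s+ds} - B_s) has mean 0. By the Itô isometry:
  Var( int_0^t f(s) dB_s ) = E[ (int_0^t f(s) dB_s)^2 ] = int_0^t f(s)^2 ds.
Here f(s) = -cos(5*s/4)/5, so f(s)^2 = cos(5*s/4)^2/25. Integrate:
  int_0^t (cos(5*s/4)^2/25) ds = t/50 + sin(5*t/2)/125.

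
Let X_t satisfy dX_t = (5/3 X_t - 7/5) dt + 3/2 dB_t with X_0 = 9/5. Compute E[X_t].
E[X_t] = 24*exp(5*t/3)/25 + 21/25

Taking expectations and using E[dB_t] = 0, the mean m(t) = E[X_t] satisfies the ODE m'(t) = a m(t) + b with m(0) = x_0. With a = 5/3, b = -7/5, x_0 = 9/5, the solution is
  m(t) = x_0 * exp(a t) + (b/a) * (exp(a t) - 1)
       = (9/5) * exp((5/3) t) + ((-7/5)/(5/3)) * (exp((5/3) t) - 1)
       = 24*exp(5*t/3)/25 + 21/25.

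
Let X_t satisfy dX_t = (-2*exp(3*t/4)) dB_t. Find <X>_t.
<X>_t = 8*exp(3*t/2)/3 - 8/3

For an Itô process dX_t = a(t) dt + b(t) dB_t, the quadratic variation is <X>_t = int_0^t b(s)^2 ds (the drift term does not contribute). Here b(s) = -2*exp(3*s/4), so
  b(s)^2 = 4*exp(3*s/2).
Integrating from 0 to t:
  <X>_t = int_0^t (4*exp(3*s/2)) ds = 8*exp(3*t/2)/3 - 8/3.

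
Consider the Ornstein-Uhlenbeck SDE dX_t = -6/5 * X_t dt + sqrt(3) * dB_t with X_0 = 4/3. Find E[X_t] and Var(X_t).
E[X_t] = 4*exp(-6*t/5)/3; Var(X_t) = 5/4 - 5*exp(-12*t/5)/4

The OU SDE dX = -theta X dt + sigma dB admits the integrating factor exp(theta t): d(exp(theta t) X_t) = sigma exp(theta t) dB_t. Integrating from 0 to t:
  X_t = x_0 * exp(-theta t) + sigma * int_0^t exp(-theta (t-s)) dB_s.
The Itô integral has mean 0 and (by the Itô isometry) variance sigma^2 * int_0^t exp(-2 theta (t - s)) ds = sigma^2 * (1 - exp(-2 theta t)) / (2 theta).
With theta = 6/5, sigma = sqrt(3), x_0 = 4/3:
  E[X_t] = 4/3 * exp(-6/5 t) = 4*exp(-6*t/5)/3
  Var(X_t) = (sqrt(3))^2 * (1 - exp(-2*6/5 t)) / (2 * 6/5) = 5/4 - 5*exp(-12*t/5)/4.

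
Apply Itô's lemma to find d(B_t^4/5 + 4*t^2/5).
d(B_t^4/5 + 4*t^2/5) = (6*B_t^2/5 + 8*t/5) dt + (4*B_t^3/5) dB_t

Itô's formula for f(t, x): d f(t, B_t) = (f_t + (1/2) f_xx) dt + f_x dB_t. Compute partials of f(t, x) = 4*t^2/5 + x^4/5:
  f_t(t,x)  = 8*t/5
  f_x(t,x)  = 4*x^3/5
  f_xx(t,x) = 12*x^2/5
Assemble drift = f_t + (1/2) f_xx = 8*t/5 + 6*x^2/5 and diffusion = f_x = 4*x^3/5. Substituting x = B_t:
  d(B_t^4/5 + 4*t^2/5) = (6*B_t^2/5 + 8*t/5) dt + (4*B_t^3/5) dB_t.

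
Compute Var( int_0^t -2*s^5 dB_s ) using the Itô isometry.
Var = 4*t^11/11

The Itô integral of a deterministic integrand f(s) has mean 0 because each increment f(s) * (B_{s+ds} - B_s) has mean 0. By the Itô isometry:
  Var( int_0^t f(s) dB_s ) = E[ (int_0^t f(s) dB_s)^2 ] = int_0^t f(s)^2 ds.
Here f(s) = -2*s^5, so f(s)^2 = 4*s^10. Integrate:
  int_0^t (4*s^10) ds = 4*t^11/11.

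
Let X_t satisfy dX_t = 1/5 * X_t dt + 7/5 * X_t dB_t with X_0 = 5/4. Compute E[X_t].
E[X_t] = 5*exp(t/5)/4

For GBM dX = mu X dt + sigma X dB with X_0 = x_0, apply Itô to Y = log X: dY = (mu - sigma^2/2) dt + sigma dB, so Y_t = log(x_0) + (mu - sigma^2/2) t + sigma B_t and hence X_t = x_0 * exp((mu - sigma^2/2) t + sigma B_t).
With mu = 1/5, sigma = 7/5, x_0 = 5/4, this gives:
  X_t = 5/4 * exp((-39/50) * t + (7/5) * B_t).
Since sigma*B_t ~ Normal(0, sigma^2 t), E[exp(sigma*B_t)] = exp(sigma^2 t / 2); so E[X_t] = x_0 * exp((mu - sigma^2/2) t) * exp(sigma^2 t / 2) = x_0 * exp(mu t) = 5*exp(t/5)/4.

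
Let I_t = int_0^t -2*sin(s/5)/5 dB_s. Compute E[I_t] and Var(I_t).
E[I_t] = 0; Var(I_t) = 2*t/25 - sin(2*t/5)/5

The Itô integral of a deterministic integrand f(s) has mean 0 because each increment f(s) * (B_{s+ds} - B_s) has mean 0. By the Itô isometry:
  Var( int_0^t f(s) dB_s ) = E[ (int_0^t f(s) dB_s)^2 ] = int_0^t f(s)^2 ds.
Here f(s) = -2*sin(s/5)/5, so f(s)^2 = 4*sin(s/5)^2/25. Integrate:
  int_0^t (4*sin(s/5)^2/25) ds = 2*t/25 - sin(2*t/5)/5.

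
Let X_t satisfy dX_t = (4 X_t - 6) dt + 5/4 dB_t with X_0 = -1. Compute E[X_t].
E[X_t] = 3/2 - 5*exp(4*t)/2

Taking expectations and using E[dB_t] = 0, the mean m(t) = E[X_t] satisfies the ODE m'(t) = a m(t) + b with m(0) = x_0. With a = 4, b = -6, x_0 = -1, the solution is
  m(t) = x_0 * exp(a t) + (b/a) * (exp(a t) - 1)
       = (-1) * exp(4 t) + ((-6)/4) * (exp(4 t) - 1)
       = 3/2 - 5*exp(4*t)/2.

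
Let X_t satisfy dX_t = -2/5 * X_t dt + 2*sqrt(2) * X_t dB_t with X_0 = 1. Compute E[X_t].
E[X_t] = exp(-2*t/5)

For GBM dX = mu X dt + sigma X dB with X_0 = x_0, apply Itô to Y = log X: dY = (mu - sigma^2/2) dt + sigma dB, so Y_t = log(x_0) + (mu - sigma^2/2) t + sigma B_t and hence X_t = x_0 * exp((mu - sigma^2/2) t + sigma B_t).
With mu = -2/5, sigma = 2*sqrt(2), x_0 = 1, this gives:
  X_t = 1 * exp((-22/5) * t + (2*sqrt(2)) * B_t).
Since sigma*B_t ~ Normal(0, sigma^2 t), E[exp(sigma*B_t)] = exp(sigma^2 t / 2); so E[X_t] = x_0 * exp((mu - sigma^2/2) t) * exp(sigma^2 t / 2) = x_0 * exp(mu t) = exp(-2*t/5).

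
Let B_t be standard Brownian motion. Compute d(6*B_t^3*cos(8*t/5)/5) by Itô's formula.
d(6*B_t^3*cos(8*t/5)/5) = (6*B_t*(-8*B_t^2*sin(8*t/5) + 15*cos(8*t/5))/25) dt + (18*B_t^2*cos(8*t/5)/5) dB_t

Itô's formula for f(t, x): d f(t, B_t) = (f_t + (1/2) f_xx) dt + f_x dB_t. Compute partials of f(t, x) = 6*x^3*cos(8*t/5)/5:
  f_t(t,x)  = -48*x^3*sin(8*t/5)/25
  f_x(t,x)  = 18*x^2*cos(8*t/5)/5
  f_xx(t,x) = 36*x*cos(8*t/5)/5
Assemble drift = f_t + (1/2) f_xx = 6*x*(-8*x^2*sin(8*t/5) + 15*cos(8*t/5))/25 and diffusion = f_x = 18*x^2*cos(8*t/5)/5. Substituting x = B_t:
  d(6*B_t^3*cos(8*t/5)/5) = (6*B_t*(-8*B_t^2*sin(8*t/5) + 15*cos(8*t/5))/25) dt + (18*B_t^2*cos(8*t/5)/5) dB_t.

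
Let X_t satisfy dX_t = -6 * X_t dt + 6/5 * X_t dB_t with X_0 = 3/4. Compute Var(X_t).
Var(X_t) = (9*exp(36*t/25) - 9)*exp(-12*t)/16

For GBM dX = mu X dt + sigma X dB with X_0 = x_0, apply Itô to Y = log X: dY = (mu - sigma^2/2) dt + sigma dB, so Y_t = log(x_0) + (mu - sigma^2/2) t + sigma B_t and hence X_t = x_0 * exp((mu - sigma^2/2) t + sigma B_t).
With mu = -6, sigma = 6/5, x_0 = 3/4, this gives:
  X_t = 3/4 * exp((-168/25) * t + (6/5) * B_t).
Since sigma*B_t ~ Normal(0, sigma^2 t), E[exp(sigma*B_t)] = exp(sigma^2 t / 2); so E[X_t] = x_0 * exp((mu - sigma^2/2) t) * exp(sigma^2 t / 2) = x_0 * exp(mu t) = 3*exp(-6*t)/4.
Var(X_t) = E[X_t^2] - (E[X_t])^2 = x_0^2 * exp(2 mu t) * (exp(sigma^2 t) - 1) = (9*exp(36*t/25) - 9)*exp(-12*t)/16.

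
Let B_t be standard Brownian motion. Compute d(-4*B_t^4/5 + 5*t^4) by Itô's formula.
d(-4*B_t^4/5 + 5*t^4) = (-24*B_t^2/5 + 20*t^3) dt + (-16*B_t^3/5) dB_t

Itô's formula for f(t, x): d f(t, B_t) = (f_t + (1/2) f_xx) dt + f_x dB_t. Compute partials of f(t, x) = 5*t^4 - 4*x^4/5:
  f_t(t,x)  = 20*t^3
  f_x(t,x)  = -16*x^3/5
  f_xx(t,x) = -48*x^2/5
Assemble drift = f_t + (1/2) f_xx = 20*t^3 - 24*x^2/5 and diffusion = f_x = -16*x^3/5. Substituting x = B_t:
  d(-4*B_t^4/5 + 5*t^4) = (-24*B_t^2/5 + 20*t^3) dt + (-16*B_t^3/5) dB_t.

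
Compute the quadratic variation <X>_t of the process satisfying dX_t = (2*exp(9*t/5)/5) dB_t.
<X>_t = 2*exp(18*t/5)/45 - 2/45

For an Itô process dX_t = a(t) dt + b(t) dB_t, the quadratic variation is <X>_t = int_0^t b(s)^2 ds (the drift term does not contribute). Here b(s) = 2*exp(9*s/5)/5, so
  b(s)^2 = 4*exp(18*s/5)/25.
Integrating from 0 to t:
  <X>_t = int_0^t (4*exp(18*s/5)/25) ds = 2*exp(18*t/5)/45 - 2/45.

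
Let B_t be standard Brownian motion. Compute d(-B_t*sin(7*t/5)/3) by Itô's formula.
d(-B_t*sin(7*t/5)/3) = (-7*B_t*cos(7*t/5)/15) dt + (-sin(7*t/5)/3) dB_t

Itô's formula for f(t, x): d f(t, B_t) = (f_t + (1/2) f_xx) dt + f_x dB_t. Compute partials of f(t, x) = -x*sin(7*t/5)/3:
  f_t(t,x)  = -7*x*cos(7*t/5)/15
  f_x(t,x)  = -sin(7*t/5)/3
  f_xx(t,x) = 0
Assemble drift = f_t + (1/2) f_xx = -7*x*cos(7*t/5)/15 and diffusion = f_x = -sin(7*t/5)/3. Substituting x = B_t:
  d(-B_t*sin(7*t/5)/3) = (-7*B_t*cos(7*t/5)/15) dt + (-sin(7*t/5)/3) dB_t.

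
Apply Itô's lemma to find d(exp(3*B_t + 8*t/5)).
d(exp(3*B_t + 8*t/5)) = (61*exp(3*B_t + 8*t/5)/10) dt + (3*exp(3*B_t + 8*t/5)) dB_t

Itô's formula for f(t, x): d f(t, B_t) = (f_t + (1/2) f_xx) dt + f_x dB_t. Compute partials of f(t, x) = exp(8*t/5 + 3*x):
  f_t(t,x)  = 8*exp(8*t/5 + 3*x)/5
  f_x(t,x)  = 3*exp(8*t/5 + 3*x)
  f_xx(t,x) = 9*exp(8*t/5 + 3*x)
Assemble drift = f_t + (1/2) f_xx = 61*exp(8*t/5 + 3*x)/10 and diffusion = f_x = 3*exp(8*t/5 + 3*x). Substituting x = B_t:
  d(exp(3*B_t + 8*t/5)) = (61*exp(3*B_t + 8*t/5)/10) dt + (3*exp(3*B_t + 8*t/5)) dB_t.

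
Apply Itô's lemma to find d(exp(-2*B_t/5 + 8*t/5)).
d(exp(-2*B_t/5 + 8*t/5)) = (42*exp(-2*B_t/5 + 8*t/5)/25) dt + (-2*exp(-2*B_t/5 + 8*t/5)/5) dB_t

Itô's formula for f(t, x): d f(t, B_t) = (f_t + (1/2) f_xx) dt + f_x dB_t. Compute partials of f(t, x) = exp(8*t/5 - 2*x/5):
  f_t(t,x)  = 8*exp(8*t/5 - 2*x/5)/5
  f_x(t,x)  = -2*exp(8*t/5 - 2*x/5)/5
  f_xx(t,x) = 4*exp(8*t/5 - 2*x/5)/25
Assemble drift = f_t + (1/2) f_xx = 42*exp(8*t/5 - 2*x/5)/25 and diffusion = f_x = -2*exp(8*t/5 - 2*x/5)/5. Substituting x = B_t:
  d(exp(-2*B_t/5 + 8*t/5)) = (42*exp(-2*B_t/5 + 8*t/5)/25) dt + (-2*exp(-2*B_t/5 + 8*t/5)/5) dB_t.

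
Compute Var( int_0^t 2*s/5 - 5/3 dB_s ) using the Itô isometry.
Var = t*(12*t^2 - 150*t + 625)/225

The Itô integral of a deterministic integrand f(s) has mean 0 because each increment f(s) * (B_{s+ds} - B_s) has mean 0. By the Itô isometry:
  Var( int_0^t f(s) dB_s ) = E[ (int_0^t f(s) dB_s)^2 ] = int_0^t f(s)^2 ds.
Here f(s) = 2*s/5 - 5/3, so f(s)^2 = (6*s - 25)^2/225. Integrate:
  int_0^t ((6*s - 25)^2/225) ds = t*(12*t^2 - 150*t + 625)/225.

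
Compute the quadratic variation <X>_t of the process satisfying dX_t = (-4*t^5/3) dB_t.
<X>_t = 16*t^11/99

For an Itô process dX_t = a(t) dt + b(t) dB_t, the quadratic variation is <X>_t = int_0^t b(s)^2 ds (the drift term does not contribute). Here b(s) = -4*s^5/3, so
  b(s)^2 = 16*s^10/9.
Integrating from 0 to t:
  <X>_t = int_0^t (16*s^10/9) ds = 16*t^11/99.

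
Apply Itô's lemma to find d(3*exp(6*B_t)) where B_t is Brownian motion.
d(3*exp(6*B_t)) = (54*exp(6*B_t)) dt + (18*exp(6*B_t)) dB_t

Itô's formula for f(B_t) gives d f(B_t) = f'(B_t) dB_t + (1/2) f''(B_t) dt. Compute derivatives of f(x) = 3*exp(6*x):
  f'(x)  = 18*exp(6*x)
  f''(x) = 108*exp(6*x)
Substitute x = B_t and multiply the f'' term by 1/2:
  drift     = (1/2) * (108*exp(6*x)) evaluated at B_t = 54*exp(6*B_t)
  diffusion = (18*exp(6*x)) evaluated at B_t = 18*exp(6*B_t)
Therefore d(3*exp(6*B_t)) = (54*exp(6*B_t)) dt + (18*exp(6*B_t)) dB_t.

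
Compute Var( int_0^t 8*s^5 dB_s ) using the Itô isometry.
Var = 64*t^11/11

The Itô integral of a deterministic integrand f(s) has mean 0 because each increment f(s) * (B_{s+ds} - B_s) has mean 0. By the Itô isometry:
  Var( int_0^t f(s) dB_s ) = E[ (int_0^t f(s) dB_s)^2 ] = int_0^t f(s)^2 ds.
Here f(s) = 8*s^5, so f(s)^2 = 64*s^10. Integrate:
  int_0^t (64*s^10) ds = 64*t^11/11.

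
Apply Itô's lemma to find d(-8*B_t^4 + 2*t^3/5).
d(-8*B_t^4 + 2*t^3/5) = (-48*B_t^2 + 6*t^2/5) dt + (-32*B_t^3) dB_t

Itô's formula for f(t, x): d f(t, B_t) = (f_t + (1/2) f_xx) dt + f_x dB_t. Compute partials of f(t, x) = 2*t^3/5 - 8*x^4:
  f_t(t,x)  = 6*t^2/5
  f_x(t,x)  = -32*x^3
  f_xx(t,x) = -96*x^2
Assemble drift = f_t + (1/2) f_xx = 6*t^2/5 - 48*x^2 and diffusion = f_x = -32*x^3. Substituting x = B_t:
  d(-8*B_t^4 + 2*t^3/5) = (-48*B_t^2 + 6*t^2/5) dt + (-32*B_t^3) dB_t.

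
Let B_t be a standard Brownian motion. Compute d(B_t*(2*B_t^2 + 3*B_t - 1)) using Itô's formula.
d(B_t*(2*B_t^2 + 3*B_t - 1)) = (6*B_t + 3) dt + (6*B_t^2 + 6*B_t - 1) dB_t

Itô's formula for f(B_t) gives d f(B_t) = f'(B_t) dB_t + (1/2) f''(B_t) dt. Compute derivatives of f(x) = x*(2*x^2 + 3*x - 1):
  f'(x)  = 6*x^2 + 6*x - 1
  f''(x) = 12*x + 6
Substitute x = B_t and multiply the f'' term by 1/2:
  drift     = (1/2) * (12*x + 6) evaluated at B_t = 6*B_t + 3
  diffusion = (6*x^2 + 6*x - 1) evaluated at B_t = 6*B_t^2 + 6*B_t - 1
Therefore d(B_t*(2*B_t^2 + 3*B_t - 1)) = (6*B_t + 3) dt + (6*B_t^2 + 6*B_t - 1) dB_t.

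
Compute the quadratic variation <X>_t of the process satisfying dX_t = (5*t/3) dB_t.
<X>_t = 25*t^3/27

For an Itô process dX_t = a(t) dt + b(t) dB_t, the quadratic variation is <X>_t = int_0^t b(s)^2 ds (the drift term does not contribute). Here b(s) = 5*s/3, so
  b(s)^2 = 25*s^2/9.
Integrating from 0 to t:
  <X>_t = int_0^t (25*s^2/9) ds = 25*t^3/27.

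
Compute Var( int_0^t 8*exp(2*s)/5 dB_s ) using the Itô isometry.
Var = 16*exp(4*t)/25 - 16/25

The Itô integral of a deterministic integrand f(s) has mean 0 because each increment f(s) * (B_{s+ds} - B_s) has mean 0. By the Itô isometry:
  Var( int_0^t f(s) dB_s ) = E[ (int_0^t f(s) dB_s)^2 ] = int_0^t f(s)^2 ds.
Here f(s) = 8*exp(2*s)/5, so f(s)^2 = 64*exp(4*s)/25. Integrate:
  int_0^t (64*exp(4*s)/25) ds = 16*exp(4*t)/25 - 16/25.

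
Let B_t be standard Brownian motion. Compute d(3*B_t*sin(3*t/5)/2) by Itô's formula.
d(3*B_t*sin(3*t/5)/2) = (9*B_t*cos(3*t/5)/10) dt + (3*sin(3*t/5)/2) dB_t

Itô's formula for f(t, x): d f(t, B_t) = (f_t + (1/2) f_xx) dt + f_x dB_t. Compute partials of f(t, x) = 3*x*sin(3*t/5)/2:
  f_t(t,x)  = 9*x*cos(3*t/5)/10
  f_x(t,x)  = 3*sin(3*t/5)/2
  f_xx(t,x) = 0
Assemble drift = f_t + (1/2) f_xx = 9*x*cos(3*t/5)/10 and diffusion = f_x = 3*sin(3*t/5)/2. Substituting x = B_t:
  d(3*B_t*sin(3*t/5)/2) = (9*B_t*cos(3*t/5)/10) dt + (3*sin(3*t/5)/2) dB_t.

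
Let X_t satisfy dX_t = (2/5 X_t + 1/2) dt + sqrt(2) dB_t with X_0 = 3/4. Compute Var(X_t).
Var(X_t) = 5*exp(4*t/5)/2 - 5/2

The variance V(t) = Var(X_t) satisfies V'(t) = 2 a V(t) + c^2 with V(0) = 0 (drift coefficient is linear in X, diffusion is constant). With a = 2/5, c = sqrt(2), the solution is
  V(t) = (c^2 / (2 a)) * (exp(2 a t) - 1)
       = (sqrt(2)^2 / (2*(2/5))) * (exp((4/5) t) - 1)
       = 5*exp(4*t/5)/2 - 5/2.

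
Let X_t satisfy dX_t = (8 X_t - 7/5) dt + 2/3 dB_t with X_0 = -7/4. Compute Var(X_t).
Var(X_t) = exp(16*t)/36 - 1/36

The variance V(t) = Var(X_t) satisfies V'(t) = 2 a V(t) + c^2 with V(0) = 0 (drift coefficient is linear in X, diffusion is constant). With a = 8, c = 2/3, the solution is
  V(t) = (c^2 / (2 a)) * (exp(2 a t) - 1)
       = ((2/3)^2 / (2*8)) * (exp(16 t) - 1)
       = exp(16*t)/36 - 1/36.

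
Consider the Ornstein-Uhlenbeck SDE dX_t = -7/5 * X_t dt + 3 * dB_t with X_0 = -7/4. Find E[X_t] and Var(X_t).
E[X_t] = -7*exp(-7*t/5)/4; Var(X_t) = 45/14 - 45*exp(-14*t/5)/14

The OU SDE dX = -theta X dt + sigma dB admits the integrating factor exp(theta t): d(exp(theta t) X_t) = sigma exp(theta t) dB_t. Integrating from 0 to t:
  X_t = x_0 * exp(-theta t) + sigma * int_0^t exp(-theta (t-s)) dB_s.
The Itô integral has mean 0 and (by the Itô isometry) variance sigma^2 * int_0^t exp(-2 theta (t - s)) ds = sigma^2 * (1 - exp(-2 theta t)) / (2 theta).
With theta = 7/5, sigma = 3, x_0 = -7/4:
  E[X_t] = -7/4 * exp(-7/5 t) = -7*exp(-7*t/5)/4
  Var(X_t) = (3)^2 * (1 - exp(-2*7/5 t)) / (2 * 7/5) = 45/14 - 45*exp(-14*t/5)/14.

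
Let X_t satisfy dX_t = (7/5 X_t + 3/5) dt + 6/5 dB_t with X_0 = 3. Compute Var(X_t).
Var(X_t) = 18*exp(14*t/5)/35 - 18/35

The variance V(t) = Var(X_t) satisfies V'(t) = 2 a V(t) + c^2 with V(0) = 0 (drift coefficient is linear in X, diffusion is constant). With a = 7/5, c = 6/5, the solution is
  V(t) = (c^2 / (2 a)) * (exp(2 a t) - 1)
       = ((6/5)^2 / (2*(7/5))) * (exp((14/5) t) - 1)
       = 18*exp(14*t/5)/35 - 18/35.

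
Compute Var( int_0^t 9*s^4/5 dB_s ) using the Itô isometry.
Var = 9*t^9/25

The Itô integral of a deterministic integrand f(s) has mean 0 because each increment f(s) * (B_{s+ds} - B_s) has mean 0. By the Itô isometry:
  Var( int_0^t f(s) dB_s ) = E[ (int_0^t f(s) dB_s)^2 ] = int_0^t f(s)^2 ds.
Here f(s) = 9*s^4/5, so f(s)^2 = 81*s^8/25. Integrate:
  int_0^t (81*s^8/25) ds = 9*t^9/25.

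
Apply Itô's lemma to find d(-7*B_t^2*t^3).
d(-7*B_t^2*t^3) = (7*t^2*(-3*B_t^2 - t)) dt + (-14*B_t*t^3) dB_t

Itô's formula for f(t, x): d f(t, B_t) = (f_t + (1/2) f_xx) dt + f_x dB_t. Compute partials of f(t, x) = -7*t^3*x^2:
  f_t(t,x)  = -21*t^2*x^2
  f_x(t,x)  = -14*t^3*x
  f_xx(t,x) = -14*t^3
Assemble drift = f_t + (1/2) f_xx = 7*t^2*(-t - 3*x^2) and diffusion = f_x = -14*t^3*x. Substituting x = B_t:
  d(-7*B_t^2*t^3) = (7*t^2*(-3*B_t^2 - t)) dt + (-14*B_t*t^3) dB_t.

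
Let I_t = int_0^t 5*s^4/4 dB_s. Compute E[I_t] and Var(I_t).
E[I_t] = 0; Var(I_t) = 25*t^9/144

The Itô integral of a deterministic integrand f(s) has mean 0 because each increment f(s) * (B_{s+ds} - B_s) has mean 0. By the Itô isometry:
  Var( int_0^t f(s) dB_s ) = E[ (int_0^t f(s) dB_s)^2 ] = int_0^t f(s)^2 ds.
Here f(s) = 5*s^4/4, so f(s)^2 = 25*s^8/16. Integrate:
  int_0^t (25*s^8/16) ds = 25*t^9/144.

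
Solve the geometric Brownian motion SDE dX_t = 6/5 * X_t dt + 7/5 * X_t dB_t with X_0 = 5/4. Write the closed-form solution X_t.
X_t = 5/4 * exp((11/50) * t + (7/5) * B_t)

For GBM dX = mu X dt + sigma X dB with X_0 = x_0, apply Itô to Y = log X: dY = (mu - sigma^2/2) dt + sigma dB, so Y_t = log(x_0) + (mu - sigma^2/2) t + sigma B_t and hence X_t = x_0 * exp((mu - sigma^2/2) t + sigma B_t).
With mu = 6/5, sigma = 7/5, x_0 = 5/4, this gives:
  X_t = 5/4 * exp((11/50) * t + (7/5) * B_t).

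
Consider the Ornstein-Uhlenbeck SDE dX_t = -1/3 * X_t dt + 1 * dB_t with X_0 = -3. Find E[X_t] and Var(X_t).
E[X_t] = -3*exp(-t/3); Var(X_t) = 3/2 - 3*exp(-2*t/3)/2

The OU SDE dX = -theta X dt + sigma dB admits the integrating factor exp(theta t): d(exp(theta t) X_t) = sigma exp(theta t) dB_t. Integrating from 0 to t:
  X_t = x_0 * exp(-theta t) + sigma * int_0^t exp(-theta (t-s)) dB_s.
The Itô integral has mean 0 and (by the Itô isometry) variance sigma^2 * int_0^t exp(-2 theta (t - s)) ds = sigma^2 * (1 - exp(-2 theta t)) / (2 theta).
With theta = 1/3, sigma = 1, x_0 = -3:
  E[X_t] = -3 * exp(-1/3 t) = -3*exp(-t/3)
  Var(X_t) = (1)^2 * (1 - exp(-2*1/3 t)) / (2 * 1/3) = 3/2 - 3*exp(-2*t/3)/2.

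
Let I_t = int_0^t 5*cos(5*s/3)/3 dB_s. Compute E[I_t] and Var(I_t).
E[I_t] = 0; Var(I_t) = 25*t/18 + 5*sin(10*t/3)/12

The Itô integral of a deterministic integrand f(s) has mean 0 because each increment f(s) * (B_{s+ds} - B_s) has mean 0. By the Itô isometry:
  Var( int_0^t f(s) dB_s ) = E[ (int_0^t f(s) dB_s)^2 ] = int_0^t f(s)^2 ds.
Here f(s) = 5*cos(5*s/3)/3, so f(s)^2 = 25*cos(5*s/3)^2/9. Integrate:
  int_0^t (25*cos(5*s/3)^2/9) ds = 25*t/18 + 5*sin(10*t/3)/12.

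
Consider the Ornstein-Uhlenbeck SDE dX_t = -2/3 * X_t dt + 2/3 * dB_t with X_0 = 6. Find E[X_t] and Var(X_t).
E[X_t] = 6*exp(-2*t/3); Var(X_t) = 1/3 - exp(-4*t/3)/3

The OU SDE dX = -theta X dt + sigma dB admits the integrating factor exp(theta t): d(exp(theta t) X_t) = sigma exp(theta t) dB_t. Integrating from 0 to t:
  X_t = x_0 * exp(-theta t) + sigma * int_0^t exp(-theta (t-s)) dB_s.
The Itô integral has mean 0 and (by the Itô isometry) variance sigma^2 * int_0^t exp(-2 theta (t - s)) ds = sigma^2 * (1 - exp(-2 theta t)) / (2 theta).
With theta = 2/3, sigma = 2/3, x_0 = 6:
  E[X_t] = 6 * exp(-2/3 t) = 6*exp(-2*t/3)
  Var(X_t) = (2/3)^2 * (1 - exp(-2*2/3 t)) / (2 * 2/3) = 1/3 - exp(-4*t/3)/3.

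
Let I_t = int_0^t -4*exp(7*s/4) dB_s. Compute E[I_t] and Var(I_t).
E[I_t] = 0; Var(I_t) = 32*exp(7*t/2)/7 - 32/7

The Itô integral of a deterministic integrand f(s) has mean 0 because each increment f(s) * (B_{s+ds} - B_s) has mean 0. By the Itô isometry:
  Var( int_0^t f(s) dB_s ) = E[ (int_0^t f(s) dB_s)^2 ] = int_0^t f(s)^2 ds.
Here f(s) = -4*exp(7*s/4), so f(s)^2 = 16*exp(7*s/2). Integrate:
  int_0^t (16*exp(7*s/2)) ds = 32*exp(7*t/2)/7 - 32/7.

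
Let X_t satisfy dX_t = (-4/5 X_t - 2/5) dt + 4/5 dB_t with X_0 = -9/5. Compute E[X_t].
E[X_t] = -1/2 - 13*exp(-4*t/5)/10

Taking expectations and using E[dB_t] = 0, the mean m(t) = E[X_t] satisfies the ODE m'(t) = a m(t) + b with m(0) = x_0. With a = -4/5, b = -2/5, x_0 = -9/5, the solution is
  m(t) = x_0 * exp(a t) + (b/a) * (exp(a t) - 1)
       = (-9/5) * exp((-4/5) t) + ((-2/5)/(-4/5)) * (exp((-4/5) t) - 1)
       = -1/2 - 13*exp(-4*t/5)/10.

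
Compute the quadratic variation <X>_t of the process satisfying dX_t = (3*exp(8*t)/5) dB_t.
<X>_t = 9*exp(16*t)/400 - 9/400

For an Itô process dX_t = a(t) dt + b(t) dB_t, the quadratic variation is <X>_t = int_0^t b(s)^2 ds (the drift term does not contribute). Here b(s) = 3*exp(8*s)/5, so
  b(s)^2 = 9*exp(16*s)/25.
Integrating from 0 to t:
  <X>_t = int_0^t (9*exp(16*s)/25) ds = 9*exp(16*t)/400 - 9/400.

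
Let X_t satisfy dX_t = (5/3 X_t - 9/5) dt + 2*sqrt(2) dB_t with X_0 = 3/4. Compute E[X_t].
E[X_t] = 27/25 - 33*exp(5*t/3)/100

Taking expectations and using E[dB_t] = 0, the mean m(t) = E[X_t] satisfies the ODE m'(t) = a m(t) + b with m(0) = x_0. With a = 5/3, b = -9/5, x_0 = 3/4, the solution is
  m(t) = x_0 * exp(a t) + (b/a) * (exp(a t) - 1)
       = (3/4) * exp((5/3) t) + ((-9/5)/(5/3)) * (exp((5/3) t) - 1)
       = 27/25 - 33*exp(5*t/3)/100.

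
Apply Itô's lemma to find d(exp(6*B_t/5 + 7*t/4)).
d(exp(6*B_t/5 + 7*t/4)) = (247*exp(6*B_t/5 + 7*t/4)/100) dt + (6*exp(6*B_t/5 + 7*t/4)/5) dB_t

Itô's formula for f(t, x): d f(t, B_t) = (f_t + (1/2) f_xx) dt + f_x dB_t. Compute partials of f(t, x) = exp(7*t/4 + 6*x/5):
  f_t(t,x)  = 7*exp(7*t/4 + 6*x/5)/4
  f_x(t,x)  = 6*exp(7*t/4 + 6*x/5)/5
  f_xx(t,x) = 36*exp(7*t/4 + 6*x/5)/25
Assemble drift = f_t + (1/2) f_xx = 247*exp(7*t/4 + 6*x/5)/100 and diffusion = f_x = 6*exp(7*t/4 + 6*x/5)/5. Substituting x = B_t:
  d(exp(6*B_t/5 + 7*t/4)) = (247*exp(6*B_t/5 + 7*t/4)/100) dt + (6*exp(6*B_t/5 + 7*t/4)/5) dB_t.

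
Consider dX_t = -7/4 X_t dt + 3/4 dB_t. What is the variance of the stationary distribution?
lim Var(X_t) = 9/56

The OU SDE dX = -theta X dt + sigma dB admits the integrating factor exp(theta t): d(exp(theta t) X_t) = sigma exp(theta t) dB_t. Integrating from 0 to t gives X_t = x_0 * exp(-theta t) + sigma * int_0^t exp(-theta (t-s)) dB_s for any initial x_0. The Itô integral has variance (by the Itô isometry) sigma^2 * int_0^t exp(-2 theta (t - s)) ds = sigma^2 * (1 - exp(-2 theta t)) / (2 theta), independent of x_0.
With theta = 7/4, sigma = 3/4:
  Var(X_t) = (3/4)^2 * (1 - exp(-2*7/4 t)) / (2 * 7/4) = 9/56 - 9*exp(-7*t/2)/56.
As t -> infinity, exp(-2*7/4 t) -> 0, so the stationary variance is sigma^2 / (2 theta) = 9/56.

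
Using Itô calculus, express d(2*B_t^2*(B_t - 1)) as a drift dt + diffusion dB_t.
d(2*B_t^2*(B_t - 1)) = (6*B_t - 2) dt + (2*B_t*(3*B_t - 2)) dB_t

Itô's formula for f(B_t) gives d f(B_t) = f'(B_t) dB_t + (1/2) f''(B_t) dt. Compute derivatives of f(x) = 2*x^2*(x - 1):
  f'(x)  = 2*x*(3*x - 2)
  f''(x) = 12*x - 4
Substitute x = B_t and multiply the f'' term by 1/2:
  drift     = (1/2) * (12*x - 4) evaluated at B_t = 6*B_t - 2
  diffusion = (2*x*(3*x - 2)) evaluated at B_t = 2*B_t*(3*B_t - 2)
Therefore d(2*B_t^2*(B_t - 1)) = (6*B_t - 2) dt + (2*B_t*(3*B_t - 2)) dB_t.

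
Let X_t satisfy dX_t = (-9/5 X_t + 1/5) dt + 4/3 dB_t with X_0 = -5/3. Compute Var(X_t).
Var(X_t) = 40/81 - 40*exp(-18*t/5)/81

The variance V(t) = Var(X_t) satisfies V'(t) = 2 a V(t) + c^2 with V(0) = 0 (drift coefficient is linear in X, diffusion is constant). With a = -9/5, c = 4/3, the solution is
  V(t) = (c^2 / (2 a)) * (exp(2 a t) - 1)
       = ((4/3)^2 / (2*(-9/5))) * (exp((-18/5) t) - 1)
       = 40/81 - 40*exp(-18*t/5)/81.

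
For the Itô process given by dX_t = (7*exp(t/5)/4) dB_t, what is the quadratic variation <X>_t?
<X>_t = 245*exp(2*t/5)/32 - 245/32

For an Itô process dX_t = a(t) dt + b(t) dB_t, the quadratic variation is <X>_t = int_0^t b(s)^2 ds (the drift term does not contribute). Here b(s) = 7*exp(s/5)/4, so
  b(s)^2 = 49*exp(2*s/5)/16.
Integrating from 0 to t:
  <X>_t = int_0^t (49*exp(2*s/5)/16) ds = 245*exp(2*t/5)/32 - 245/32.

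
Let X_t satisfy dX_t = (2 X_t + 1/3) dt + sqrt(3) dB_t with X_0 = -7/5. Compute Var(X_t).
Var(X_t) = 3*exp(4*t)/4 - 3/4

The variance V(t) = Var(X_t) satisfies V'(t) = 2 a V(t) + c^2 with V(0) = 0 (drift coefficient is linear in X, diffusion is constant). With a = 2, c = sqrt(3), the solution is
  V(t) = (c^2 / (2 a)) * (exp(2 a t) - 1)
       = (sqrt(3)^2 / (2*2)) * (exp(4 t) - 1)
       = 3*exp(4*t)/4 - 3/4.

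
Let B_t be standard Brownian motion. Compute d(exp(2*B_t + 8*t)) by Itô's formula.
d(exp(2*B_t + 8*t)) = (10*exp(2*B_t + 8*t)) dt + (2*exp(2*B_t + 8*t)) dB_t

Itô's formula for f(t, x): d f(t, B_t) = (f_t + (1/2) f_xx) dt + f_x dB_t. Compute partials of f(t, x) = exp(8*t + 2*x):
  f_t(t,x)  = 8*exp(8*t + 2*x)
  f_x(t,x)  = 2*exp(8*t + 2*x)
  f_xx(t,x) = 4*exp(8*t + 2*x)
Assemble drift = f_t + (1/2) f_xx = 10*exp(8*t + 2*x) and diffusion = f_x = 2*exp(8*t + 2*x). Substituting x = B_t:
  d(exp(2*B_t + 8*t)) = (10*exp(2*B_t + 8*t)) dt + (2*exp(2*B_t + 8*t)) dB_t.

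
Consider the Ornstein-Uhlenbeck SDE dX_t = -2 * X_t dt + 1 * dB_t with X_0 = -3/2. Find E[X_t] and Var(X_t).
E[X_t] = -3*exp(-2*t)/2; Var(X_t) = 1/4 - exp(-4*t)/4

The OU SDE dX = -theta X dt + sigma dB admits the integrating factor exp(theta t): d(exp(theta t) X_t) = sigma exp(theta t) dB_t. Integrating from 0 to t:
  X_t = x_0 * exp(-theta t) + sigma * int_0^t exp(-theta (t-s)) dB_s.
The Itô integral has mean 0 and (by the Itô isometry) variance sigma^2 * int_0^t exp(-2 theta (t - s)) ds = sigma^2 * (1 - exp(-2 theta t)) / (2 theta).
With theta = 2, sigma = 1, x_0 = -3/2:
  E[X_t] = -3/2 * exp(-2 t) = -3*exp(-2*t)/2
  Var(X_t) = (1)^2 * (1 - exp(-2*2 t)) / (2 * 2) = 1/4 - exp(-4*t)/4.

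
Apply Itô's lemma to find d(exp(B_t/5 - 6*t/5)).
d(exp(B_t/5 - 6*t/5)) = (-59*exp(B_t/5 - 6*t/5)/50) dt + (exp(B_t/5 - 6*t/5)/5) dB_t

Itô's formula for f(t, x): d f(t, B_t) = (f_t + (1/2) f_xx) dt + f_x dB_t. Compute partials of f(t, x) = exp(-6*t/5 + x/5):
  f_t(t,x)  = -6*exp(-6*t/5 + x/5)/5
  f_x(t,x)  = exp(-6*t/5 + x/5)/5
  f_xx(t,x) = exp(-6*t/5 + x/5)/25
Assemble drift = f_t + (1/2) f_xx = -59*exp(-6*t/5 + x/5)/50 and diffusion = f_x = exp(-6*t/5 + x/5)/5. Substituting x = B_t:
  d(exp(B_t/5 - 6*t/5)) = (-59*exp(B_t/5 - 6*t/5)/50) dt + (exp(B_t/5 - 6*t/5)/5) dB_t.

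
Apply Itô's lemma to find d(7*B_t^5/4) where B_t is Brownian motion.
d(7*B_t^5/4) = (35*B_t^3/2) dt + (35*B_t^4/4) dB_t

Itô's formula for f(B_t) gives d f(B_t) = f'(B_t) dB_t + (1/2) f''(B_t) dt. Compute derivatives of f(x) = 7*x^5/4:
  f'(x)  = 35*x^4/4
  f''(x) = 35*x^3
Substitute x = B_t and multiply the f'' term by 1/2:
  drift     = (1/2) * (35*x^3) evaluated at B_t = 35*B_t^3/2
  diffusion = (35*x^4/4) evaluated at B_t = 35*B_t^4/4
Therefore d(7*B_t^5/4) = (35*B_t^3/2) dt + (35*B_t^4/4) dB_t.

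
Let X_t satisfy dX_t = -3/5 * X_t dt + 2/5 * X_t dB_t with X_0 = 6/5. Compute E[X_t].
E[X_t] = 6*exp(-3*t/5)/5

For GBM dX = mu X dt + sigma X dB with X_0 = x_0, apply Itô to Y = log X: dY = (mu - sigma^2/2) dt + sigma dB, so Y_t = log(x_0) + (mu - sigma^2/2) t + sigma B_t and hence X_t = x_0 * exp((mu - sigma^2/2) t + sigma B_t).
With mu = -3/5, sigma = 2/5, x_0 = 6/5, this gives:
  X_t = 6/5 * exp((-17/25) * t + (2/5) * B_t).
Since sigma*B_t ~ Normal(0, sigma^2 t), E[exp(sigma*B_t)] = exp(sigma^2 t / 2); so E[X_t] = x_0 * exp((mu - sigma^2/2) t) * exp(sigma^2 t / 2) = x_0 * exp(mu t) = 6*exp(-3*t/5)/5.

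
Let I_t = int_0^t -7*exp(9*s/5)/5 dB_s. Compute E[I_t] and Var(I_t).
E[I_t] = 0; Var(I_t) = 49*exp(18*t/5)/90 - 49/90

The Itô integral of a deterministic integrand f(s) has mean 0 because each increment f(s) * (B_{s+ds} - B_s) has mean 0. By the Itô isometry:
  Var( int_0^t f(s) dB_s ) = E[ (int_0^t f(s) dB_s)^2 ] = int_0^t f(s)^2 ds.
Here f(s) = -7*exp(9*s/5)/5, so f(s)^2 = 49*exp(18*s/5)/25. Integrate:
  int_0^t (49*exp(18*s/5)/25) ds = 49*exp(18*t/5)/90 - 49/90.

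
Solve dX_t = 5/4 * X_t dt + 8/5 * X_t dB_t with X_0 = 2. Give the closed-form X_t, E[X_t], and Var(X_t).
X_t = 2 * exp((-3/100) t + (8/5) B_t); E[X_t] = 2*exp(5*t/4); Var(X_t) = 4*(exp(64*t/25) - 1)*exp(5*t/2)

For GBM dX = mu X dt + sigma X dB with X_0 = x_0, apply Itô to Y = log X: dY = (mu - sigma^2/2) dt + sigma dB, so Y_t = log(x_0) + (mu - sigma^2/2) t + sigma B_t and hence X_t = x_0 * exp((mu - sigma^2/2) t + sigma B_t).
With mu = 5/4, sigma = 8/5, x_0 = 2, this gives:
  X_t = 2 * exp((-3/100) * t + (8/5) * B_t).
Since sigma*B_t ~ Normal(0, sigma^2 t), E[exp(sigma*B_t)] = exp(sigma^2 t / 2); so E[X_t] = x_0 * exp((mu - sigma^2/2) t) * exp(sigma^2 t / 2) = x_0 * exp(mu t) = 2*exp(5*t/4).
Var(X_t) = E[X_t^2] - (E[X_t])^2 = x_0^2 * exp(2 mu t) * (exp(sigma^2 t) - 1) = 4*(exp(64*t/25) - 1)*exp(5*t/2).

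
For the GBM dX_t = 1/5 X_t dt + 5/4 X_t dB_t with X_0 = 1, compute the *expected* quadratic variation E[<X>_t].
E[<X>_t] = 125*exp(157*t/80)/157 - 125/157

<X>_t = int_0^t ((5/4) * X_s)^2 ds. Taking expectation inside the integral: E[<X>_t] = (5/4)^2 * int_0^t E[X_s^2] ds. For GBM, E[X_s^2] = x_0^2 * exp((2 mu + sigma^2) s). Integrating:
  E[<X>_t] = (5/4)^2 * 1^2 * (exp((2*(1/5) + (5/4)^2) t) - 1) / (2*(1/5) + (5/4)^2)
           = (5/4)^2 * 1^2 * (exp((157/80) t) - 1) / (157/80) = 125*exp(157*t/80)/157 - 125/157.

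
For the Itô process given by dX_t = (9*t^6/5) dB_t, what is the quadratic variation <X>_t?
<X>_t = 81*t^13/325

For an Itô process dX_t = a(t) dt + b(t) dB_t, the quadratic variation is <X>_t = int_0^t b(s)^2 ds (the drift term does not contribute). Here b(s) = 9*s^6/5, so
  b(s)^2 = 81*s^12/25.
Integrating from 0 to t:
  <X>_t = int_0^t (81*s^12/25) ds = 81*t^13/325.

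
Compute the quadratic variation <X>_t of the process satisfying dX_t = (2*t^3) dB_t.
<X>_t = 4*t^7/7

For an Itô process dX_t = a(t) dt + b(t) dB_t, the quadratic variation is <X>_t = int_0^t b(s)^2 ds (the drift term does not contribute). Here b(s) = 2*s^3, so
  b(s)^2 = 4*s^6.
Integrating from 0 to t:
  <X>_t = int_0^t (4*s^6) ds = 4*t^7/7.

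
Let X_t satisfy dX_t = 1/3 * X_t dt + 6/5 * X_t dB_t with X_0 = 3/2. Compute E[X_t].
E[X_t] = 3*exp(t/3)/2

For GBM dX = mu X dt + sigma X dB with X_0 = x_0, apply Itô to Y = log X: dY = (mu - sigma^2/2) dt + sigma dB, so Y_t = log(x_0) + (mu - sigma^2/2) t + sigma B_t and hence X_t = x_0 * exp((mu - sigma^2/2) t + sigma B_t).
With mu = 1/3, sigma = 6/5, x_0 = 3/2, this gives:
  X_t = 3/2 * exp((-29/75) * t + (6/5) * B_t).
Since sigma*B_t ~ Normal(0, sigma^2 t), E[exp(sigma*B_t)] = exp(sigma^2 t / 2); so E[X_t] = x_0 * exp((mu - sigma^2/2) t) * exp(sigma^2 t / 2) = x_0 * exp(mu t) = 3*exp(t/3)/2.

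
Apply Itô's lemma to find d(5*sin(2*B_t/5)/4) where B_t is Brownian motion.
d(5*sin(2*B_t/5)/4) = (-sin(2*B_t/5)/10) dt + (cos(2*B_t/5)/2) dB_t

Itô's formula for f(B_t) gives d f(B_t) = f'(B_t) dB_t + (1/2) f''(B_t) dt. Compute derivatives of f(x) = 5*sin(2*x/5)/4:
  f'(x)  = cos(2*x/5)/2
  f''(x) = -sin(2*x/5)/5
Substitute x = B_t and multiply the f'' term by 1/2:
  drift     = (1/2) * (-sin(2*x/5)/5) evaluated at B_t = -sin(2*B_t/5)/10
  diffusion = (cos(2*x/5)/2) evaluated at B_t = cos(2*B_t/5)/2
Therefore d(5*sin(2*B_t/5)/4) = (-sin(2*B_t/5)/10) dt + (cos(2*B_t/5)/2) dB_t.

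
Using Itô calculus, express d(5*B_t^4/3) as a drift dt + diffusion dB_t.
d(5*B_t^4/3) = (10*B_t^2) dt + (20*B_t^3/3) dB_t

Itô's formula for f(B_t) gives d f(B_t) = f'(B_t) dB_t + (1/2) f''(B_t) dt. Compute derivatives of f(x) = 5*x^4/3:
  f'(x)  = 20*x^3/3
  f''(x) = 20*x^2
Substitute x = B_t and multiply the f'' term by 1/2:
  drift     = (1/2) * (20*x^2) evaluated at B_t = 10*B_t^2
  diffusion = (20*x^3/3) evaluated at B_t = 20*B_t^3/3
Therefore d(5*B_t^4/3) = (10*B_t^2) dt + (20*B_t^3/3) dB_t.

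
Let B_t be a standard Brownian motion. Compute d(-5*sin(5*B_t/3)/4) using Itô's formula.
d(-5*sin(5*B_t/3)/4) = (125*sin(5*B_t/3)/72) dt + (-25*cos(5*B_t/3)/12) dB_t

Itô's formula for f(B_t) gives d f(B_t) = f'(B_t) dB_t + (1/2) f''(B_t) dt. Compute derivatives of f(x) = -5*sin(5*x/3)/4:
  f'(x)  = -25*cos(5*x/3)/12
  f''(x) = 125*sin(5*x/3)/36
Substitute x = B_t and multiply the f'' term by 1/2:
  drift     = (1/2) * (125*sin(5*x/3)/36) evaluated at B_t = 125*sin(5*B_t/3)/72
  diffusion = (-25*cos(5*x/3)/12) evaluated at B_t = -25*cos(5*B_t/3)/12
Therefore d(-5*sin(5*B_t/3)/4) = (125*sin(5*B_t/3)/72) dt + (-25*cos(5*B_t/3)/12) dB_t.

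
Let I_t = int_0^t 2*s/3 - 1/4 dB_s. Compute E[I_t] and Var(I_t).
E[I_t] = 0; Var(I_t) = t*(64*t^2 - 72*t + 27)/432

The Itô integral of a deterministic integrand f(s) has mean 0 because each increment f(s) * (B_{s+ds} - B_s) has mean 0. By the Itô isometry:
  Var( int_0^t f(s) dB_s ) = E[ (int_0^t f(s) dB_s)^2 ] = int_0^t f(s)^2 ds.
Here f(s) = 2*s/3 - 1/4, so f(s)^2 = (8*s - 3)^2/144. Integrate:
  int_0^t ((8*s - 3)^2/144) ds = t*(64*t^2 - 72*t + 27)/432.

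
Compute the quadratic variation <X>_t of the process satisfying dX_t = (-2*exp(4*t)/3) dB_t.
<X>_t = exp(8*t)/18 - 1/18

For an Itô process dX_t = a(t) dt + b(t) dB_t, the quadratic variation is <X>_t = int_0^t b(s)^2 ds (the drift term does not contribute). Here b(s) = -2*exp(4*s)/3, so
  b(s)^2 = 4*exp(8*s)/9.
Integrating from 0 to t:
  <X>_t = int_0^t (4*exp(8*s)/9) ds = exp(8*t)/18 - 1/18.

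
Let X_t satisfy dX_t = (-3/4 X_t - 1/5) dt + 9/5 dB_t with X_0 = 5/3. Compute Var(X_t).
Var(X_t) = 54/25 - 54*exp(-3*t/2)/25

The variance V(t) = Var(X_t) satisfies V'(t) = 2 a V(t) + c^2 with V(0) = 0 (drift coefficient is linear in X, diffusion is constant). With a = -3/4, c = 9/5, the solution is
  V(t) = (c^2 / (2 a)) * (exp(2 a t) - 1)
       = ((9/5)^2 / (2*(-3/4))) * (exp((-3/2) t) - 1)
       = 54/25 - 54*exp(-3*t/2)/25.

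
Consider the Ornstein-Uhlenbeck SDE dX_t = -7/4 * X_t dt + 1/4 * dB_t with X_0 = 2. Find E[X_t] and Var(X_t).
E[X_t] = 2*exp(-7*t/4); Var(X_t) = 1/56 - exp(-7*t/2)/56

The OU SDE dX = -theta X dt + sigma dB admits the integrating factor exp(theta t): d(exp(theta t) X_t) = sigma exp(theta t) dB_t. Integrating from 0 to t:
  X_t = x_0 * exp(-theta t) + sigma * int_0^t exp(-theta (t-s)) dB_s.
The Itô integral has mean 0 and (by the Itô isometry) variance sigma^2 * int_0^t exp(-2 theta (t - s)) ds = sigma^2 * (1 - exp(-2 theta t)) / (2 theta).
With theta = 7/4, sigma = 1/4, x_0 = 2:
  E[X_t] = 2 * exp(-7/4 t) = 2*exp(-7*t/4)
  Var(X_t) = (1/4)^2 * (1 - exp(-2*7/4 t)) / (2 * 7/4) = 1/56 - exp(-7*t/2)/56.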